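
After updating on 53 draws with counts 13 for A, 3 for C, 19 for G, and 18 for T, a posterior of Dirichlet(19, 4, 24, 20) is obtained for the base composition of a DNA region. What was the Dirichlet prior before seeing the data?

Dirichlet(6, 1, 5, 2)

For a Dirichlet(α) prior with multinomial counts c, the posterior is Dirichlet(α + c) componentwise.
Subtract each count from the matching posterior parameter: 19−13=6, 4−3=1, 24−19=5, 20−18=2.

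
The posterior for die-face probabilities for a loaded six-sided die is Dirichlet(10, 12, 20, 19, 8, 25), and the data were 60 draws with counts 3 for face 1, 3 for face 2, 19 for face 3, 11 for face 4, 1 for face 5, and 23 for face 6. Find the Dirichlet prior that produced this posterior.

For a Dirichlet(α) prior with multinomial counts c, the posterior is Dirichlet(α + c) componentwise.
Subtract each count from the matching posterior parameter: 10−3=7, 12−3=9, 20−19=1, 19−11=8, 8−1=7, 25−23=2.

Dirichlet(7, 9, 1, 8, 7, 2)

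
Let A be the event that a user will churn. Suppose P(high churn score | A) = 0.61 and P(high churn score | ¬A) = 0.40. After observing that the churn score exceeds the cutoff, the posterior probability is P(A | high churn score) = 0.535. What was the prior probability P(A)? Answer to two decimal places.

In odds form, posterior odds = prior odds × likelihood ratio, so prior odds = posterior odds ÷ LR.
Posterior odds = 0.535/(1−0.535) = 1.1505. LR = 0.61/0.40 = 1.5250.
Prior odds = 1.1505/1.5250 = 0.7544, so P(A) = 0.7544/(1+0.7544) ≈ 0.43.

P(A) = 0.43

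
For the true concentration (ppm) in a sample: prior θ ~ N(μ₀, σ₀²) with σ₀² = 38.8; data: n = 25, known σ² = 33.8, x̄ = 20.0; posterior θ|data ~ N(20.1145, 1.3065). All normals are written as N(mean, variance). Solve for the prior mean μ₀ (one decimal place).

With known observation variance, the Normal–Normal posterior has precision τ_n = τ₀ + n/σ² and mean μ_n = (τ₀μ₀ + (n/σ²)x̄)/τ_n.
Here τ₀ = 1/38.8 = 0.025773 and τ_data = 25/33.8 = 0.739645, so τ_n = 0.765418.
Rearranging for μ₀: μ₀ = (μ_n·τ_n − τ_data·x̄)/τ₀ = (20.1145·0.765418 − 0.739645·20.0) / 0.025773 = 0.603100/0.025773 ≈ 23.4.

μ₀ = 23.4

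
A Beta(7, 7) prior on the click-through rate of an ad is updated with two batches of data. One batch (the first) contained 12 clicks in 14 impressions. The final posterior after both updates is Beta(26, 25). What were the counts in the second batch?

Sequential conjugate updates are equivalent to a single update on the pooled data, so total successes = posterior α − prior α and total failures = posterior β − prior β.
Total across both batches: 26−7=19 clicks, 25−7=18 non-clicks.
Subtract the first batch: 19−12=7 clicks and 18−2=16 non-clicks.

7 clicks and 16 non-clicks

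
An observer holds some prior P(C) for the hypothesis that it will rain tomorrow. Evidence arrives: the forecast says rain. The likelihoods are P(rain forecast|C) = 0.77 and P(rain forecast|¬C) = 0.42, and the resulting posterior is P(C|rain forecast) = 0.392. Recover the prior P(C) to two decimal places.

In odds form, posterior odds = prior odds × likelihood ratio, so prior odds = posterior odds ÷ LR.
Posterior odds = 0.392/(1−0.392) = 0.6447. LR = 0.77/0.42 = 1.8333.
Prior odds = 0.6447/1.8333 = 0.3517, so P(C) = 0.3517/(1+0.3517) ≈ 0.26.

P(C) = 0.26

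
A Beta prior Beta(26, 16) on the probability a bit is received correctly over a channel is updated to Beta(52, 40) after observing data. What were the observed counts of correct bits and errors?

26 correct bits and 24 errors

Beta is conjugate to the binomial likelihood: posterior = Beta(α+s, β+f).
So s = 52 − 26 = 26 and f = 40 − 16 = 24.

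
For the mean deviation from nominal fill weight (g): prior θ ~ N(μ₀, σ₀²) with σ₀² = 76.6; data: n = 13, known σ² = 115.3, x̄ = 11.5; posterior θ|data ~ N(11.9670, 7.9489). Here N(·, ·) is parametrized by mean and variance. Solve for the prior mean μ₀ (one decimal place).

With known observation variance, the Normal–Normal posterior has precision τ_n = τ₀ + n/σ² and mean μ_n = (τ₀μ₀ + (n/σ²)x̄)/τ_n.
Here τ₀ = 1/76.6 = 0.013055 and τ_data = 13/115.3 = 0.112749, so τ_n = 0.125804.
Rearranging for μ₀: μ₀ = (μ_n·τ_n − τ_data·x̄)/τ₀ = (11.9670·0.125804 − 0.112749·11.5) / 0.013055 = 0.208883/0.013055 ≈ 16.0.

μ₀ = 16.0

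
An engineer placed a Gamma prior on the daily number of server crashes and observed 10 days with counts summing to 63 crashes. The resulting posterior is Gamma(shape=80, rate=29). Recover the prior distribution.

Gamma(shape=17, rate=19)

Gamma–Poisson conjugacy: posterior shape = α + Σxᵢ, posterior rate = β + n.
So α = 80 − 63 = 17 and β = 29 − 10 = 19.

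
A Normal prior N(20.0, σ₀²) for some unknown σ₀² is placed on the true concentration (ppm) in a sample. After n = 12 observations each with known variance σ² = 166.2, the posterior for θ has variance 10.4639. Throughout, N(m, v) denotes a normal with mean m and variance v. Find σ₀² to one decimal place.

σ₀² = 42.8

For the Normal–Normal model with known σ², precisions add: τ_n = τ₀ + n/σ².
So 1/σ₀² = 1/10.4639 − 12/166.2 = 0.095567 − 0.072202 = 0.023365.
Hence σ₀² = 1/0.023365 ≈ 42.8.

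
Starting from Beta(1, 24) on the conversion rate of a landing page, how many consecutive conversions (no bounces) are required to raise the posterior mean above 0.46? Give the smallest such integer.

k = 20

After k conversions and 0 bounces the posterior is Beta(1+k, 24), with mean (1+k)/(1+24+k).
Set (1+k)/(25+k) > 0.46 and solve: k > (0.46·25 − 1)/(1 − 0.46) = 19.444.
The smallest integer exceeding 19.444 is 20, and checking k=20: (21)/(45) = 0.4667 > 0.46.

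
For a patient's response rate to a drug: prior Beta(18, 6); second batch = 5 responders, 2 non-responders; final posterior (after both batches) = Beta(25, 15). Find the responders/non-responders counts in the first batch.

Because Beta–binomial updating is additive in the counts, the combined data contributed (α_post−α_prior, β_post−β_prior) successes and failures.
Total across both batches: 25−18=7 responders, 15−6=9 non-responders.
Subtract the second batch: 7−5=2 responders and 9−2=7 non-responders.

2 responders and 7 non-responders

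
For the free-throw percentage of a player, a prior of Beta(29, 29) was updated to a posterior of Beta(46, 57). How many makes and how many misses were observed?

Beta is conjugate to the binomial likelihood: posterior = Beta(a+s, b+f).
So s = 46 − 29 = 17 and f = 57 − 29 = 28.

17 makes and 28 misses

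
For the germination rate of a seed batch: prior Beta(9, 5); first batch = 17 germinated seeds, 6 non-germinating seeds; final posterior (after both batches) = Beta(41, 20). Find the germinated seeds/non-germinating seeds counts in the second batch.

15 germinated seeds and 9 non-germinating seeds

Because Beta–binomial updating is additive in the counts, the combined data contributed (α_post−α_prior, β_post−β_prior) successes and failures.
Total across both batches: 41−9=32 germinated seeds, 20−5=15 non-germinating seeds.
Subtract the first batch: 32−17=15 germinated seeds and 15−6=9 non-germinating seeds.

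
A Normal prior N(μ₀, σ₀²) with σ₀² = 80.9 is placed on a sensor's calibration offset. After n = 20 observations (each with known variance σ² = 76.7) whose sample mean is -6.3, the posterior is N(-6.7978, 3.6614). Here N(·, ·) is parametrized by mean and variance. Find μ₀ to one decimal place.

μ₀ = -17.3

The posterior mean is a precision-weighted average: μ_n = (τ₀μ₀ + τ_data·x̄)/(τ₀+τ_data), with τ₀=1/σ₀² and τ_data=n/σ².
Here τ₀ = 1/80.9 = 0.012361 and τ_data = 20/76.7 = 0.260756, so τ_n = 0.273117.
Rearranging for μ₀: μ₀ = (μ_n·τ_n − τ_data·x̄)/τ₀ = (-6.7978·0.273117 − 0.260756·-6.3) / 0.012361 = -0.213832/0.012361 ≈ -17.3.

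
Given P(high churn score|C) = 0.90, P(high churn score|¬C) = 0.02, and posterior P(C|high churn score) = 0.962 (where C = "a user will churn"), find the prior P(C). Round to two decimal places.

In odds form, posterior odds = prior odds × likelihood ratio, so prior odds = posterior odds ÷ LR.
Posterior odds = 0.962/(1−0.962) = 25.3158. LR = 0.90/0.02 = 45.0000.
Prior odds = 25.3158/45.0000 = 0.5626, so P(C) = 0.5626/(1+0.5626) ≈ 0.36.

P(C) = 0.36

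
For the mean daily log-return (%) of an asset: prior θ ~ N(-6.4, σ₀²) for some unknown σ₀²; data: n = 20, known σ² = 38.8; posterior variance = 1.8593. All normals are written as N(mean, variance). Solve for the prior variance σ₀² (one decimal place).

σ₀² = 44.7

For the Normal–Normal model with known σ², precisions add: τ_n = τ₀ + n/σ².
So 1/σ₀² = 1/1.8593 − 20/38.8 = 0.537837 − 0.515464 = 0.022373.
Hence σ₀² = 1/0.022373 ≈ 44.7.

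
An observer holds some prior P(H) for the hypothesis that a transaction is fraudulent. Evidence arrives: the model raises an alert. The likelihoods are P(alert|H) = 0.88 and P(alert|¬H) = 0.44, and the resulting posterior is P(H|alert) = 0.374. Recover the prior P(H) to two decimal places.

P(H) = 0.23

In odds form, posterior odds = prior odds × likelihood ratio, so prior odds = posterior odds ÷ LR.
Posterior odds = 0.374/(1−0.374) = 0.5974. LR = 0.88/0.44 = 2.0000.
Prior odds = 0.5974/2.0000 = 0.2987, so P(H) = 0.2987/(1+0.2987) ≈ 0.23.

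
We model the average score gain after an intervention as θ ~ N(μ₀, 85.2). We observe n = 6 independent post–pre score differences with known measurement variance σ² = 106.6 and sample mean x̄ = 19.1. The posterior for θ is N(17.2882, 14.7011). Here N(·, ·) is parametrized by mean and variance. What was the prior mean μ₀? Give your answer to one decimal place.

The posterior mean is a precision-weighted average: μ_n = (τ₀μ₀ + τ_data·x̄)/(τ₀+τ_data), with τ₀=1/σ₀² and τ_data=n/σ².
Here τ₀ = 1/85.2 = 0.011737 and τ_data = 6/106.6 = 0.056285, so τ_n = 0.068022.
Rearranging for μ₀: μ₀ = (μ_n·τ_n − τ_data·x̄)/τ₀ = (17.2882·0.068022 − 0.056285·19.1) / 0.011737 = 0.100934/0.011737 ≈ 8.6.

μ₀ = 8.6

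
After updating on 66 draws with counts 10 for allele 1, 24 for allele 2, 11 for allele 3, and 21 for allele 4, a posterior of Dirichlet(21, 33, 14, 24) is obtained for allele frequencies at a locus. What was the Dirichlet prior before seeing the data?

Dirichlet(11, 9, 3, 3)

For a Dirichlet(α) prior with multinomial counts c, the posterior is Dirichlet(α + c) componentwise.
Subtract each count from the matching posterior parameter: 21−10=11, 33−24=9, 14−11=3, 24−21=3.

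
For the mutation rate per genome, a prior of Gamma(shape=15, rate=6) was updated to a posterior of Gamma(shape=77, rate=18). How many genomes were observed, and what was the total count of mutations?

Gamma–Poisson conjugacy: posterior shape = α + Σxᵢ, posterior rate = β + n.
Matching: Σxᵢ = 77 − 15 = 62 and n = 18 − 6 = 12.

n = 12 genomes with total 62 mutations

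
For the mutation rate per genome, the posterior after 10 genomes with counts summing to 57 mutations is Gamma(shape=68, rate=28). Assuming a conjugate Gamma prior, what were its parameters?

Gamma–Poisson conjugacy: posterior shape = α + Σxᵢ, posterior rate = β + n.
So α = 68 − 57 = 11 and β = 28 − 10 = 18.

Gamma(shape=11, rate=18)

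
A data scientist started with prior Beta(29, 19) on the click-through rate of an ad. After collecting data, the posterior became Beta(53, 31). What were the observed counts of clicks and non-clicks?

Beta is conjugate to the binomial likelihood: posterior = Beta(α+s, β+f).
Match parameters: s=53−29=24, f=31−19=12.

24 clicks and 12 non-clicks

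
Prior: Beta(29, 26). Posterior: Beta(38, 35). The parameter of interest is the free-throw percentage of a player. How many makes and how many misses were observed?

9 makes and 9 misses

A Beta(α, β) prior with s successes and f failures in binomial data gives a Beta(α+s, β+f) posterior.
Match parameters: s=38−29=9, f=35−26=9.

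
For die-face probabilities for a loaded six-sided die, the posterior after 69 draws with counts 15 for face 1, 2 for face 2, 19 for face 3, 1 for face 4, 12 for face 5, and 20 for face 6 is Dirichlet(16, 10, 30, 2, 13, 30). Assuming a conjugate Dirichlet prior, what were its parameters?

For a Dirichlet(α) prior with multinomial counts c, the posterior is Dirichlet(α + c) componentwise.
Subtract each count from the matching posterior parameter: 16−15=1, 10−2=8, 30−19=11, 2−1=1, 13−12=1, 30−20=10.

Dirichlet(1, 8, 11, 1, 1, 10)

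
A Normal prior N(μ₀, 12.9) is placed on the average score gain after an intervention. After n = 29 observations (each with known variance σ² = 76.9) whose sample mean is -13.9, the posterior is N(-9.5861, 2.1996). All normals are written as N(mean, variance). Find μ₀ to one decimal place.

With known observation variance, the Normal–Normal posterior has precision τ_n = τ₀ + n/σ² and mean μ_n = (τ₀μ₀ + (n/σ²)x̄)/τ_n.
Here τ₀ = 1/12.9 = 0.077519 and τ_data = 29/76.9 = 0.377113, so τ_n = 0.454632.
Rearranging for μ₀: μ₀ = (μ_n·τ_n − τ_data·x̄)/τ₀ = (-9.5861·0.454632 − 0.377113·-13.9) / 0.077519 = 0.883723/0.077519 ≈ 11.4.

μ₀ = 11.4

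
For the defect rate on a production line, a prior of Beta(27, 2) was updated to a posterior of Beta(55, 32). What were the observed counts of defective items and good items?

28 defective items and 30 good items

A Beta(a, b) prior with s successes and f failures in binomial data gives a Beta(a+s, b+f) posterior.
Match parameters: s=55−27=28, f=32−2=30.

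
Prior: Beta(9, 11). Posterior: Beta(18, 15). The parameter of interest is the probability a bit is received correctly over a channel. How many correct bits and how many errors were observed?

Under Beta–binomial conjugacy the posterior parameters are (a+s, b+f).
So s = 18 − 9 = 9 and f = 15 − 11 = 4.

9 correct bits and 4 errors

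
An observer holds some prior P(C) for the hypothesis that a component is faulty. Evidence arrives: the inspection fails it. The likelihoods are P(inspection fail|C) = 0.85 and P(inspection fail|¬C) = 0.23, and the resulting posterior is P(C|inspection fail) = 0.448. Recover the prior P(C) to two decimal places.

P(C) = 0.18

In odds form, posterior odds = prior odds × likelihood ratio, so prior odds = posterior odds ÷ LR.
Posterior odds = 0.448/(1−0.448) = 0.8116. LR = 0.85/0.23 = 3.6957.
Prior odds = 0.8116/3.6957 = 0.2196, so P(C) = 0.2196/(1+0.2196) ≈ 0.18.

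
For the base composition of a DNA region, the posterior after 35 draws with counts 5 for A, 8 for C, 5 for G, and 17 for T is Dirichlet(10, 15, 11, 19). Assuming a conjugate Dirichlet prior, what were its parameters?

Dirichlet(5, 7, 6, 2)

For a Dirichlet(α) prior with multinomial counts c, the posterior is Dirichlet(α + c) componentwise.
Subtract each count from the matching posterior parameter: 10−5=5, 15−8=7, 11−5=6, 19−17=2.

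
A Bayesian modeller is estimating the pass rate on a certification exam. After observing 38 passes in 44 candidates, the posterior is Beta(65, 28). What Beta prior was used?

Beta(27, 22)

Under Beta–binomial conjugacy the posterior parameters are (a+s, b+f).
So a = 65 − 38 = 27 and b = 28 − 6 = 22.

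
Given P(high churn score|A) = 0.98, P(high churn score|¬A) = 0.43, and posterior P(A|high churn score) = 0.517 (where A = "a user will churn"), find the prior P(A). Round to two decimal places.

Bayes' rule in odds form gives O(A|E) = O(A)·[P(E|A)/P(E|¬A)], hence O(A) = O(A|E)/LR.
Posterior odds = 0.517/(1−0.517) = 1.0704. LR = 0.98/0.43 = 2.2791.
Prior odds = 1.0704/2.2791 = 0.4697, so P(A) = 0.4697/(1+0.4697) ≈ 0.32.

P(A) = 0.32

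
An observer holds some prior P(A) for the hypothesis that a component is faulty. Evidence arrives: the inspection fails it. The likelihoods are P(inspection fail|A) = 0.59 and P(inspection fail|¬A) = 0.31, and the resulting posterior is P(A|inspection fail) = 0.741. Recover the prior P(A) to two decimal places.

P(A) = 0.60

Bayes' rule in odds form gives O(A|E) = O(A)·[P(E|A)/P(E|¬A)], hence O(A) = O(A|E)/LR.
Posterior odds = 0.741/(1−0.741) = 2.8610. LR = 0.59/0.31 = 1.9032.
Prior odds = 2.8610/1.9032 = 1.5033, so P(A) = 1.5033/(1+1.5033) ≈ 0.60.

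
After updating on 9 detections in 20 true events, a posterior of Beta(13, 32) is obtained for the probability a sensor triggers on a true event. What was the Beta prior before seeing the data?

A Beta(α, β) prior with s successes and f failures in binomial data gives a Beta(α+s, β+f) posterior.
So α = 13 − 9 = 4 and β = 32 − 11 = 21.

Beta(4, 21)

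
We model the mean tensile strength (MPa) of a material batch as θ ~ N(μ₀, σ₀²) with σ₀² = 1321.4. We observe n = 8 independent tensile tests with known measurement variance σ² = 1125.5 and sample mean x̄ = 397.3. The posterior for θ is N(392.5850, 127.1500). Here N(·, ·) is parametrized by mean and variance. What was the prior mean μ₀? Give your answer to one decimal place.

With known observation variance, the Normal–Normal posterior has precision τ_n = τ₀ + n/σ² and mean μ_n = (τ₀μ₀ + (n/σ²)x̄)/τ_n.
Here τ₀ = 1/1321.4 = 0.000757 and τ_data = 8/1125.5 = 0.007108, so τ_n = 0.007865.
Rearranging for μ₀: μ₀ = (μ_n·τ_n − τ_data·x̄)/τ₀ = (392.5850·0.007865 − 0.007108·397.3) / 0.000757 = 0.263673/0.000757 ≈ 348.3.

μ₀ = 348.3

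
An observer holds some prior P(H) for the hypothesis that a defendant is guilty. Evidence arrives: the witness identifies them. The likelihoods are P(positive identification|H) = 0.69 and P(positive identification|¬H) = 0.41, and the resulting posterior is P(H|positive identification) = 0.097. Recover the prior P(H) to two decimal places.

P(H) = 0.06

Bayes' rule in odds form gives O(H|E) = O(H)·[P(E|H)/P(E|¬H)], hence O(H) = O(H|E)/LR.
Posterior odds = 0.097/(1−0.097) = 0.1074. LR = 0.69/0.41 = 1.6829.
Prior odds = 0.1074/1.6829 = 0.0638, so P(H) = 0.0638/(1+0.0638) ≈ 0.06.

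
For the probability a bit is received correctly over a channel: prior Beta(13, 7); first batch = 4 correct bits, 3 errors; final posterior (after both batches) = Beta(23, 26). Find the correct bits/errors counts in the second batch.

Because Beta–binomial updating is additive in the counts, the combined data contributed (α_post−α_prior, β_post−β_prior) successes and failures.
Total across both batches: 23−13=10 correct bits, 26−7=19 errors.
Subtract the first batch: 10−4=6 correct bits and 19−3=16 errors.

6 correct bits and 16 errors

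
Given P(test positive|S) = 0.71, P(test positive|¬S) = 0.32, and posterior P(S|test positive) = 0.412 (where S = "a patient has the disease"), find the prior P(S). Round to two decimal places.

Bayes' rule in odds form gives O(S|E) = O(S)·[P(E|S)/P(E|¬S)], hence O(S) = O(S|E)/LR.
Posterior odds = 0.412/(1−0.412) = 0.7007. LR = 0.71/0.32 = 2.2188.
Prior odds = 0.7007/2.2188 = 0.3158, so P(S) = 0.3158/(1+0.3158) ≈ 0.24.

P(S) = 0.24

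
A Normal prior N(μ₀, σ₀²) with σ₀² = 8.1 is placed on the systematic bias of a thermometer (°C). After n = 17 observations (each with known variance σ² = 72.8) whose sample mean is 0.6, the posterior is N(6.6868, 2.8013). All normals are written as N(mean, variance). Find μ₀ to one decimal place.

μ₀ = 18.2

With known observation variance, the Normal–Normal posterior has precision τ_n = τ₀ + n/σ² and mean μ_n = (τ₀μ₀ + (n/σ²)x̄)/τ_n.
Here τ₀ = 1/8.1 = 0.123457 and τ_data = 17/72.8 = 0.233516, so τ_n = 0.356973.
Rearranging for μ₀: μ₀ = (μ_n·τ_n − τ_data·x̄)/τ₀ = (6.6868·0.356973 − 0.233516·0.6) / 0.123457 = 2.246897/0.123457 ≈ 18.2.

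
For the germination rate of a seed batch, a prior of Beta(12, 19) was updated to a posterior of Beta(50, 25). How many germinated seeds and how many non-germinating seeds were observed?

38 germinated seeds and 6 non-germinating seeds

Beta is conjugate to the binomial likelihood: posterior = Beta(α+s, β+f).
So s = 50 − 12 = 38 and f = 25 − 19 = 6.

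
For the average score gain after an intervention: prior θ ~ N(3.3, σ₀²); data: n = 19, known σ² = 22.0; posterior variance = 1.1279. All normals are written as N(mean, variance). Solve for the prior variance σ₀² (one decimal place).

σ₀² = 43.5

For the Normal–Normal model with known σ², precisions add: τ_n = τ₀ + n/σ².
So 1/σ₀² = 1/1.1279 − 19/22.0 = 0.886603 − 0.863636 = 0.022967.
Hence σ₀² = 1/0.022967 ≈ 43.5.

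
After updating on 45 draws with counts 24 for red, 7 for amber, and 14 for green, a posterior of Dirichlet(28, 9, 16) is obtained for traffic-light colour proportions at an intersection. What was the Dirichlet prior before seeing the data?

For a Dirichlet(α) prior with multinomial counts c, the posterior is Dirichlet(α + c) componentwise.
Subtract each count from the matching posterior parameter: 28−24=4, 9−7=2, 16−14=2.

Dirichlet(4, 2, 2)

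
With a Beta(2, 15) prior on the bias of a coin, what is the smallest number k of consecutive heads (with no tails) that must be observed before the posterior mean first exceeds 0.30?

After k heads and 0 tails the posterior is Beta(2+k, 15), with mean (2+k)/(2+15+k).
Set (2+k)/(17+k) > 0.30 and solve: k > (0.30·17 − 2)/(1 − 0.30) = 4.429.
The smallest integer exceeding 4.429 is 5, and checking k=5: (7)/(22) = 0.3182 > 0.30.

k = 5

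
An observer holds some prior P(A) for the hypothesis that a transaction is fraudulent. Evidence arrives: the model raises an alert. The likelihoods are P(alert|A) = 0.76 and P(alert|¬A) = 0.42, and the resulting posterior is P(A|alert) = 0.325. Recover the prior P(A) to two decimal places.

In odds form, posterior odds = prior odds × likelihood ratio, so prior odds = posterior odds ÷ LR.
Posterior odds = 0.325/(1−0.325) = 0.4815. LR = 0.76/0.42 = 1.8095.
Prior odds = 0.4815/1.8095 = 0.2661, so P(A) = 0.2661/(1+0.2661) ≈ 0.21.

P(A) = 0.21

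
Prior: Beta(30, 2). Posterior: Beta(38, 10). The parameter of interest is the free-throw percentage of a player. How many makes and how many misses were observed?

Under Beta–binomial conjugacy the posterior parameters are (α+s, β+f).
Match parameters: s=38−30=8, f=10−2=8.

8 makes and 8 misses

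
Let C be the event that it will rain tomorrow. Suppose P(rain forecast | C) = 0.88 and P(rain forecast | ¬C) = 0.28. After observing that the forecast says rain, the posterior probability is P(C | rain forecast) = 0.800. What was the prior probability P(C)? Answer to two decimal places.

P(C) = 0.56

Bayes' rule in odds form gives O(C|E) = O(C)·[P(E|C)/P(E|¬C)], hence O(C) = O(C|E)/LR.
Posterior odds = 0.800/(1−0.800) = 4.0000. LR = 0.88/0.28 = 3.1429.
Prior odds = 4.0000/3.1429 = 1.2727, so P(C) = 1.2727/(1+1.2727) ≈ 0.56.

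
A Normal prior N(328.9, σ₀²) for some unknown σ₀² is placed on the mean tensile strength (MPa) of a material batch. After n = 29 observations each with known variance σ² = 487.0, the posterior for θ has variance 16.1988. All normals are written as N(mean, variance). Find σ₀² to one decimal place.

σ₀² = 457.7

For the Normal–Normal model with known σ², precisions add: τ_n = τ₀ + n/σ².
So 1/σ₀² = 1/16.1988 − 29/487.0 = 0.061733 − 0.059548 = 0.002185.
Hence σ₀² = 1/0.002185 ≈ 457.7.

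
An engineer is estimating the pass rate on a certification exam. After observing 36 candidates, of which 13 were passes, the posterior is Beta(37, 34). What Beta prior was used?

Beta(24, 11)

A Beta(α, β) prior with s successes and f failures in binomial data gives a Beta(α+s, β+f) posterior.
Subtract the data counts: 37−13=24, 34−23=11.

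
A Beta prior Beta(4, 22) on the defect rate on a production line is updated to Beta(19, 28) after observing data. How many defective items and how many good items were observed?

Under Beta–binomial conjugacy the posterior parameters are (α+s, β+f).
Match parameters: s=19−4=15, f=28−22=6.

15 defective items and 6 good items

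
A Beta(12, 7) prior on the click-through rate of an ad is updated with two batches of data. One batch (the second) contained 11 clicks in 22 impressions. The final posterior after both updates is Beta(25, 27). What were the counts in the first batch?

Sequential conjugate updates are equivalent to a single update on the pooled data, so total successes = posterior α − prior α and total failures = posterior β − prior β.
Total across both batches: 25−12=13 clicks, 27−7=20 non-clicks.
Subtract the second batch: 13−11=2 clicks and 20−11=9 non-clicks.

2 clicks and 9 non-clicks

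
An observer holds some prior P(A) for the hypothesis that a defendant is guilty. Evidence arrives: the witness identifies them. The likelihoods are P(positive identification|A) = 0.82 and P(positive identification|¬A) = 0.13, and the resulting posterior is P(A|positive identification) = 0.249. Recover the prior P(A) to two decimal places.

P(A) = 0.05

In odds form, posterior odds = prior odds × likelihood ratio, so prior odds = posterior odds ÷ LR.
Posterior odds = 0.249/(1−0.249) = 0.3316. LR = 0.82/0.13 = 6.3077.
Prior odds = 0.3316/6.3077 = 0.0526, so P(A) = 0.0526/(1+0.0526) ≈ 0.05.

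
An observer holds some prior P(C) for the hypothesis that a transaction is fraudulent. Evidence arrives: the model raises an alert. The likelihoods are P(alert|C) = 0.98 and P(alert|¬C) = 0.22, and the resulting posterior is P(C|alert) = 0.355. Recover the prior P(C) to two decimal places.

In odds form, posterior odds = prior odds × likelihood ratio, so prior odds = posterior odds ÷ LR.
Posterior odds = 0.355/(1−0.355) = 0.5504. LR = 0.98/0.22 = 4.4545.
Prior odds = 0.5504/4.4545 = 0.1236, so P(C) = 0.1236/(1+0.1236) ≈ 0.11.

P(C) = 0.11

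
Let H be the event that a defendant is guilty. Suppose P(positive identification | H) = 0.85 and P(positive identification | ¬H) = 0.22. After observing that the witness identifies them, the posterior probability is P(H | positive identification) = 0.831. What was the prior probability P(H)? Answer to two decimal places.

P(H) = 0.56

Bayes' rule in odds form gives O(H|E) = O(H)·[P(E|H)/P(E|¬H)], hence O(H) = O(H|E)/LR.
Posterior odds = 0.831/(1−0.831) = 4.9172. LR = 0.85/0.22 = 3.8636.
Prior odds = 4.9172/3.8636 = 1.2727, so P(H) = 1.2727/(1+1.2727) ≈ 0.56.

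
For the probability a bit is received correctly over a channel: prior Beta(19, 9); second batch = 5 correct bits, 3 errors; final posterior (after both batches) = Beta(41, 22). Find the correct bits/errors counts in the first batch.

17 correct bits and 10 errors

Because Beta–binomial updating is additive in the counts, the combined data contributed (α_post−α_prior, β_post−β_prior) successes and failures.
Total across both batches: 41−19=22 correct bits, 22−9=13 errors.
Subtract the second batch: 22−5=17 correct bits and 13−3=10 errors.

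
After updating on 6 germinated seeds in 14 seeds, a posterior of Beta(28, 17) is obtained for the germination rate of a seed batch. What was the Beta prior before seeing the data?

Under Beta–binomial conjugacy the posterior parameters are (a+s, b+f).
Subtract the data counts: 28−6=22, 17−8=9.

Beta(22, 9)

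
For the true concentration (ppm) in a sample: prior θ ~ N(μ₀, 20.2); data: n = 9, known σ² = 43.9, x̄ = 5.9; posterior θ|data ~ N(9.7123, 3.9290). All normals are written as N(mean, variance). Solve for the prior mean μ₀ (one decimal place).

With known observation variance, the Normal–Normal posterior has precision τ_n = τ₀ + n/σ² and mean μ_n = (τ₀μ₀ + (n/σ²)x̄)/τ_n.
Here τ₀ = 1/20.2 = 0.049505 and τ_data = 9/43.9 = 0.205011, so τ_n = 0.254516.
Rearranging for μ₀: μ₀ = (μ_n·τ_n − τ_data·x̄)/τ₀ = (9.7123·0.254516 − 0.205011·5.9) / 0.049505 = 1.262371/0.049505 ≈ 25.5.

μ₀ = 25.5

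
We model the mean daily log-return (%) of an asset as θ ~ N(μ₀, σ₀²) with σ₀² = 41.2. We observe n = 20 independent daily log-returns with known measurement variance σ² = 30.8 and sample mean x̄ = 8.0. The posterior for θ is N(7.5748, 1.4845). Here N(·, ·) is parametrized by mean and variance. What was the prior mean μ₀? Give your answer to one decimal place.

The posterior mean is a precision-weighted average: μ_n = (τ₀μ₀ + τ_data·x̄)/(τ₀+τ_data), with τ₀=1/σ₀² and τ_data=n/σ².
Here τ₀ = 1/41.2 = 0.024272 and τ_data = 20/30.8 = 0.649351, so τ_n = 0.673623.
Rearranging for μ₀: μ₀ = (μ_n·τ_n − τ_data·x̄)/τ₀ = (7.5748·0.673623 − 0.649351·8.0) / 0.024272 = -0.092248/0.024272 ≈ -3.8.

μ₀ = -3.8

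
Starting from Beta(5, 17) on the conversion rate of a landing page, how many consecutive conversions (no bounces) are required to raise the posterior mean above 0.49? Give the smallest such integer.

k = 12

After k conversions and 0 bounces the posterior is Beta(5+k, 17), with mean (5+k)/(5+17+k).
Set (5+k)/(22+k) > 0.49 and solve: k > (0.49·22 − 5)/(1 − 0.49) = 11.333.
The smallest integer exceeding 11.333 is 12, and checking k=12: (17)/(34) = 0.5000 > 0.49.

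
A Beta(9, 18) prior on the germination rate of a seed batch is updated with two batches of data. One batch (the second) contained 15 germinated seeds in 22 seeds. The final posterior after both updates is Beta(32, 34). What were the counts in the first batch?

8 germinated seeds and 9 non-germinating seeds

Sequential conjugate updates are equivalent to a single update on the pooled data, so total successes = posterior α − prior α and total failures = posterior β − prior β.
Total across both batches: 32−9=23 germinated seeds, 34−18=16 non-germinating seeds.
Subtract the second batch: 23−15=8 germinated seeds and 16−7=9 non-germinating seeds.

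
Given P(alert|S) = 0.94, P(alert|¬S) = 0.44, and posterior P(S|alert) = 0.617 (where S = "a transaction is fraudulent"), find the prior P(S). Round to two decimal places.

In odds form, posterior odds = prior odds × likelihood ratio, so prior odds = posterior odds ÷ LR.
Posterior odds = 0.617/(1−0.617) = 1.6110. LR = 0.94/0.44 = 2.1364.
Prior odds = 1.6110/2.1364 = 0.7541, so P(S) = 0.7541/(1+0.7541) ≈ 0.43.

P(S) = 0.43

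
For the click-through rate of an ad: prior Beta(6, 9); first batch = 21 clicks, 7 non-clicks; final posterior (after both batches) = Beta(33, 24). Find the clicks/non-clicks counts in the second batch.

Sequential conjugate updates are equivalent to a single update on the pooled data, so total successes = posterior α − prior α and total failures = posterior β − prior β.
Total across both batches: 33−6=27 clicks, 24−9=15 non-clicks.
Subtract the first batch: 27−21=6 clicks and 15−7=8 non-clicks.

6 clicks and 8 non-clicks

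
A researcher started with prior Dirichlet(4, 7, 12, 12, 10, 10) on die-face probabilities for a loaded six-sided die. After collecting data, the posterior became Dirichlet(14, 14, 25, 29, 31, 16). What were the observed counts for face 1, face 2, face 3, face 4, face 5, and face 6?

For a Dirichlet(α) prior with multinomial counts c, the posterior is Dirichlet(α + c) componentwise.
Counts are posterior − prior componentwise: 14−4=10, 14−7=7, 25−12=13, 29−12=17, 31−10=21, 16−10=6.

counts (10, 7, 13, 17, 21, 6)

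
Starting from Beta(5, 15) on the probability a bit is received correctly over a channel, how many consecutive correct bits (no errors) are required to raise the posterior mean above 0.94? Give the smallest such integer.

After k correct bits and 0 errors the posterior is Beta(5+k, 15), with mean (5+k)/(5+15+k).
Set (5+k)/(20+k) > 0.94 and solve: k > (0.94·20 − 5)/(1 − 0.94) = 230.000.
The smallest integer exceeding 230.000 is 231, and checking k=231: (236)/(251) = 0.9402 > 0.94.

k = 231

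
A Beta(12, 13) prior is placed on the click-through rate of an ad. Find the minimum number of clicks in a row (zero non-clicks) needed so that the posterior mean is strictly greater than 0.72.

After k clicks and 0 non-clicks the posterior is Beta(12+k, 13), with mean (12+k)/(12+13+k).
Set (12+k)/(25+k) > 0.72 and solve: k > (0.72·25 − 12)/(1 − 0.72) = 21.429.
The smallest integer exceeding 21.429 is 22, and checking k=22: (34)/(47) = 0.7234 > 0.72.

k = 22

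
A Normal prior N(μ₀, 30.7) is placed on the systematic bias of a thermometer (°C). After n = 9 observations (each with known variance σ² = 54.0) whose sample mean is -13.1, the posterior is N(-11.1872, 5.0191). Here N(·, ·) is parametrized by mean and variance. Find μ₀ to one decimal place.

μ₀ = -1.4

With known observation variance, the Normal–Normal posterior has precision τ_n = τ₀ + n/σ² and mean μ_n = (τ₀μ₀ + (n/σ²)x̄)/τ_n.
Here τ₀ = 1/30.7 = 0.032573 and τ_data = 9/54.0 = 0.166667, so τ_n = 0.199240.
Rearranging for μ₀: μ₀ = (μ_n·τ_n − τ_data·x̄)/τ₀ = (-11.1872·0.199240 − 0.166667·-13.1) / 0.032573 = -0.045600/0.032573 ≈ -1.4.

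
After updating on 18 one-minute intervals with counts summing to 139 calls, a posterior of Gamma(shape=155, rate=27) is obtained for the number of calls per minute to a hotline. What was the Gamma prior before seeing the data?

Gamma(shape=16, rate=9)

A Gamma(α, β) prior (rate parametrization) on a Poisson rate with n observations summing to S gives posterior Gamma(α+S, β+n).
So α = 155 − 139 = 16 and β = 27 − 18 = 9.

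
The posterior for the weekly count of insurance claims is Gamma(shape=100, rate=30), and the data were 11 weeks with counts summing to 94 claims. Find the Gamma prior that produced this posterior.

Gamma–Poisson conjugacy: posterior shape = α + Σxᵢ, posterior rate = β + n.
So α = 100 − 94 = 6 and β = 30 − 11 = 19.

Gamma(shape=6, rate=19)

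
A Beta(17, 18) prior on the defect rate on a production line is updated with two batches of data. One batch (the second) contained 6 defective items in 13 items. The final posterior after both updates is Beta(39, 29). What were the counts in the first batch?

Sequential conjugate updates are equivalent to a single update on the pooled data, so total successes = posterior α − prior α and total failures = posterior β − prior β.
Total across both batches: 39−17=22 defective items, 29−18=11 good items.
Subtract the second batch: 22−6=16 defective items and 11−7=4 good items.

16 defective items and 4 good items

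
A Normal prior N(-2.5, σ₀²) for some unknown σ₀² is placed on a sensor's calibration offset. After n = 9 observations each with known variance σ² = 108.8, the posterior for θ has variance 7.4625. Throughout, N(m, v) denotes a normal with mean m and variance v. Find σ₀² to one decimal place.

Posterior precision equals prior precision plus data precision: 1/σ_n² = 1/σ₀² + n/σ².
So 1/σ₀² = 1/7.4625 − 9/108.8 = 0.134003 − 0.082721 = 0.051282.
Hence σ₀² = 1/0.051282 ≈ 19.5.

σ₀² = 19.5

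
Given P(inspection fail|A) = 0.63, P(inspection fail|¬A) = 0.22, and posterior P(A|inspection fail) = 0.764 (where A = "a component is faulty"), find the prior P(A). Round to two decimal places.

Bayes' rule in odds form gives O(A|E) = O(A)·[P(E|A)/P(E|¬A)], hence O(A) = O(A|E)/LR.
Posterior odds = 0.764/(1−0.764) = 3.2373. LR = 0.63/0.22 = 2.8636.
Prior odds = 3.2373/2.8636 = 1.1305, so P(A) = 1.1305/(1+1.1305) ≈ 0.53.

P(A) = 0.53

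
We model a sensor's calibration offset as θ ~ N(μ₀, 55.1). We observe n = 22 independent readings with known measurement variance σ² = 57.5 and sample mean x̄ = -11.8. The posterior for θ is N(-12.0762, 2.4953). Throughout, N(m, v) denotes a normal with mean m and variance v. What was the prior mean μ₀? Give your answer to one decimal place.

The posterior mean is a precision-weighted average: μ_n = (τ₀μ₀ + τ_data·x̄)/(τ₀+τ_data), with τ₀=1/σ₀² and τ_data=n/σ².
Here τ₀ = 1/55.1 = 0.018149 and τ_data = 22/57.5 = 0.382609, so τ_n = 0.400758.
Rearranging for μ₀: μ₀ = (μ_n·τ_n − τ_data·x̄)/τ₀ = (-12.0762·0.400758 − 0.382609·-11.8) / 0.018149 = -0.324848/0.018149 ≈ -17.9.

μ₀ = -17.9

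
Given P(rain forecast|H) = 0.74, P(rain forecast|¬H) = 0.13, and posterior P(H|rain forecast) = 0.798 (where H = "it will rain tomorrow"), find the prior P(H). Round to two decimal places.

P(H) = 0.41

In odds form, posterior odds = prior odds × likelihood ratio, so prior odds = posterior odds ÷ LR.
Posterior odds = 0.798/(1−0.798) = 3.9505. LR = 0.74/0.13 = 5.6923.
Prior odds = 3.9505/5.6923 = 0.6940, so P(H) = 0.6940/(1+0.6940) ≈ 0.41.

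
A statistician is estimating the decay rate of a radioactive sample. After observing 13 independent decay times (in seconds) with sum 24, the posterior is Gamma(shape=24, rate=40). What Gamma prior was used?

For an exponential likelihood with a Gamma(α, β) prior on the rate, n observations with total T give posterior Gamma(α+n, β+T).
So α = 24 − 13 = 11 and β = 40 − 24 = 16.

Gamma(shape=11, rate=16)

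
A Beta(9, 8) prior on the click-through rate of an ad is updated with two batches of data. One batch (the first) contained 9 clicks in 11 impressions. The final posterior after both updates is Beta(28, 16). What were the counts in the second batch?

10 clicks and 6 non-clicks

Because Beta–binomial updating is additive in the counts, the combined data contributed (α_post−α_prior, β_post−β_prior) successes and failures.
Total across both batches: 28−9=19 clicks, 16−8=8 non-clicks.
Subtract the first batch: 19−9=10 clicks and 8−2=6 non-clicks.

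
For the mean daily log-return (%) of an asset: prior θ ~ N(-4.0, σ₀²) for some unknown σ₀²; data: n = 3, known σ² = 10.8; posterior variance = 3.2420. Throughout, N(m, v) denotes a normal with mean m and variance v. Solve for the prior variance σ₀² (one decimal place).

For the Normal–Normal model with known σ², precisions add: τ_n = τ₀ + n/σ².
So 1/σ₀² = 1/3.2420 − 3/10.8 = 0.308452 − 0.277778 = 0.030674.
Hence σ₀² = 1/0.030674 ≈ 32.6.

σ₀² = 32.6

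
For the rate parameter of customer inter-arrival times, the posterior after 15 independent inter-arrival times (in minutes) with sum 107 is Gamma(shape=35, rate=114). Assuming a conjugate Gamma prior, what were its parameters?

Gamma–exponential conjugacy: posterior shape = α + n, posterior rate = β + Σtᵢ.
So α = 35 − 15 = 20 and β = 114 − 107 = 7.

Gamma(shape=20, rate=7)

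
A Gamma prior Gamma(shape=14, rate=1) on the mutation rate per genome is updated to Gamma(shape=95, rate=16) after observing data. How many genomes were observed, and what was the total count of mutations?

n = 15 genomes with total 81 mutations

A Gamma(α, β) prior (rate parametrization) on a Poisson rate with n observations summing to S gives posterior Gamma(α+S, β+n).
Matching: Σxᵢ = 95 − 14 = 81 and n = 16 − 1 = 15.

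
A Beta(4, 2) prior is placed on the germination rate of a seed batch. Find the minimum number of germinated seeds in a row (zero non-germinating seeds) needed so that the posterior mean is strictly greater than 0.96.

After k germinated seeds and 0 non-germinating seeds the posterior is Beta(4+k, 2), with mean (4+k)/(4+2+k).
Set (4+k)/(6+k) > 0.96 and solve: k > (0.96·6 − 4)/(1 − 0.96) = 44.000.
The smallest integer exceeding 44.000 is 45.

k = 45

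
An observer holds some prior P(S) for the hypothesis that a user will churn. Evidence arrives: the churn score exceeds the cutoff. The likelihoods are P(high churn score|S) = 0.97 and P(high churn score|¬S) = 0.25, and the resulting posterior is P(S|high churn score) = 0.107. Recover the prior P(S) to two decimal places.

Bayes' rule in odds form gives O(S|E) = O(S)·[P(E|S)/P(E|¬S)], hence O(S) = O(S|E)/LR.
Posterior odds = 0.107/(1−0.107) = 0.1198. LR = 0.97/0.25 = 3.8800.
Prior odds = 0.1198/3.8800 = 0.0309, so P(S) = 0.0309/(1+0.0309) ≈ 0.03.

P(S) = 0.03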